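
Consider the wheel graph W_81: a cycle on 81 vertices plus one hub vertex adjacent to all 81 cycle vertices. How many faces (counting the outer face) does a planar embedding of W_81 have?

82

W_81 has V = 81 + 1 = 82 vertices and E = 2·81 = 162 edges.
By Euler's formula F = 2 − V + E = 2 − 82 + 162 = 82.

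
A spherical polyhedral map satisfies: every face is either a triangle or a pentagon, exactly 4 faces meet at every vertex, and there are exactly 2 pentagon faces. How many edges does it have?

20

Let x be the number of triangles; then F = 2 + x.
Edge–face incidences: 2E = 5·2 + 3·x = 10 + 3x.
Every vertex has degree 4, so 4V = 2E.
Euler: V − E + F = 2 ⇒ (2E)/4 − E + (2 + x) = 2.
Multiply by 8: 2·(2E) − 4·(2E) + 8·(2 + x) = 16, i.e. 16 + 8x − 2·(10 + 3x) = 16.
Collecting terms: 2x − 4 = 16, so 2x = 20, so x = 10.
Then 2E = 10 + 3·10 = 40, so E = 20, V = 2E/4 = 10, F = 2 + 10 = 12.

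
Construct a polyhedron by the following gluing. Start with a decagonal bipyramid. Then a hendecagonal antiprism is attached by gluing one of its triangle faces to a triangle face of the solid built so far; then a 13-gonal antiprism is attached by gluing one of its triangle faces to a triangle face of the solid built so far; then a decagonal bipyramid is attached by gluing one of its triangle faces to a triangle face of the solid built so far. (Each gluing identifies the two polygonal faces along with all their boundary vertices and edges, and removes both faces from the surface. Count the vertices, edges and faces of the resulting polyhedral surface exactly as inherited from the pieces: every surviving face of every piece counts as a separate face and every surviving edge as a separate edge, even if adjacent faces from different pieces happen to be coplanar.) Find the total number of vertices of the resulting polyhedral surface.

A decagonal bipyramid: V=12, E=30, F=20.
Attach a hendecagonal antiprism (V=22, E=44, F=24) along a 3-gon: merge 3 vertices and 3 edges, delete both glued faces → V=31, E=71, F=42.
Attach a 13-gonal antiprism (V=26, E=52, F=28) along a 3-gon: merge 3 vertices and 3 edges, delete both glued faces → V=54, E=120, F=68.
Attach a decagonal bipyramid (V=12, E=30, F=20) along a 3-gon: merge 3 vertices and 3 edges, delete both glued faces → V=63, E=147, F=86.
Check: V − E + F = 63 − 147 + 86 = 2.

63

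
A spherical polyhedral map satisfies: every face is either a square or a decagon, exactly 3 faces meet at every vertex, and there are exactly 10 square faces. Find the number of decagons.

2

Let x be the number of decagons; then F = 10 + x.
Edge–face incidences: 2E = 4·10 + 10·x = 40 + 10x.
Every vertex has degree 3, so 3V = 2E.
Euler: V − E + F = 2 ⇒ (2E)/3 − E + (10 + x) = 2.
Multiply by 6: 2·(2E) − 3·(2E) + 6·(10 + x) = 12, i.e. 60 + 6x − (40 + 10x) = 12.
Collecting terms: −4x + 20 = 12, so −4x = −8, so x = 2.
Then 2E = 40 + 10·2 = 60, so E = 30, V = 2E/3 = 20, F = 10 + 2 = 12.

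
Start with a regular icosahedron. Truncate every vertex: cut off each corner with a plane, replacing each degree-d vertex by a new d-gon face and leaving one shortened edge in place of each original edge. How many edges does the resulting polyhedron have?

90

The base solid has V = 12, E = 30, F = 20.
Truncation replaces each original edge-end by a new vertex, so V′ = 2E = 60.
Each original edge survives, and each old vertex of degree d contributes d new edges; summing degrees gives Σd = 2E, so E′ = E + 2E = 3E = 90.
Each original face survives and each original vertex becomes one new face: F′ = F + V = 32.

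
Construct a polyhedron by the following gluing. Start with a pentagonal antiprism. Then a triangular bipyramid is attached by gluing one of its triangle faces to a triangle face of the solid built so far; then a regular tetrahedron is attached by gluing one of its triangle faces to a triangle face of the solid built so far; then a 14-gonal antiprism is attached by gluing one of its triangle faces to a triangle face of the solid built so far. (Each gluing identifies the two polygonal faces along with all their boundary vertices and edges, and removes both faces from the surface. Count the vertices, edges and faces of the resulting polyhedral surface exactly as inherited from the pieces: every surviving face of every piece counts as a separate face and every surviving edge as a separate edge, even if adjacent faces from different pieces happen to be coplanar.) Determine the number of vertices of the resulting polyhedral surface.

38

A pentagonal antiprism: V=10, E=20, F=12.
Attach a triangular bipyramid (V=5, E=9, F=6) along a 3-gon: merge 3 vertices and 3 edges, delete both glued faces → V=12, E=26, F=16.
Attach a regular tetrahedron (V=4, E=6, F=4) along a 3-gon: merge 3 vertices and 3 edges, delete both glued faces → V=13, E=29, F=18.
Attach a 14-gonal antiprism (V=28, E=56, F=30) along a 3-gon: merge 3 vertices and 3 edges, delete both glued faces → V=38, E=82, F=46.
Check: V − E + F = 38 − 82 + 46 = 2.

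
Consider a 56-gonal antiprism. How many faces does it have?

An antiprism on an n-gon has two n-gon caps and 2n triangles: V = 2·56 = 112, E = 4·56 = 224, F = 2·56 + 2 = 114.

114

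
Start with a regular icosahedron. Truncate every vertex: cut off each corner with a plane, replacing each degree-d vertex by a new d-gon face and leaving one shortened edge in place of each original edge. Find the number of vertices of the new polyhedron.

60

The base solid has V = 12, E = 30, F = 20.
Truncation replaces each original edge-end by a new vertex, so V′ = 2E = 60.
Each original edge survives, and each old vertex of degree d contributes d new edges; summing degrees gives Σd = 2E, so E′ = E + 2E = 3E = 90.
Each original face survives and each original vertex becomes one new face: F′ = F + V = 32.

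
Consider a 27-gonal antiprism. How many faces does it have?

An antiprism on an n-gon has two n-gon caps and 2n triangles: V = 2·27 = 54, E = 4·27 = 108, F = 2·27 + 2 = 56.
Check: V − E + F = 54 − 108 + 56 = 2.

56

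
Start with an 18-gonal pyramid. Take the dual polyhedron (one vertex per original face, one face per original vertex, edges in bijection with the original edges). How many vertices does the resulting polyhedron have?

19

The base solid has V = 19, E = 36, F = 19.
The dual swaps V and F and preserves E: V′ = F = 19, E′ = E = 36, F′ = V = 19.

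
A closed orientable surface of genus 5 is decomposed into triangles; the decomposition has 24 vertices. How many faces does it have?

χ = 2 − 2·5 = -8, and every face is a triangle so 3F = 2E.
V − E + F = -8 with E = 3F/2 gives 24 − (3/2 − 1)·F = -8, so F = 64 and E = 96.

64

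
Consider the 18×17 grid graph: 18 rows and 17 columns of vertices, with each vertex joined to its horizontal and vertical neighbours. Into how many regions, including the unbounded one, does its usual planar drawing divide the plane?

The grid has V = 18·17 = 306 vertices and E = 18·16 + 17·17 = 577 edges.
F = 2 − V + E = 2 − 306 + 577 = 273.

273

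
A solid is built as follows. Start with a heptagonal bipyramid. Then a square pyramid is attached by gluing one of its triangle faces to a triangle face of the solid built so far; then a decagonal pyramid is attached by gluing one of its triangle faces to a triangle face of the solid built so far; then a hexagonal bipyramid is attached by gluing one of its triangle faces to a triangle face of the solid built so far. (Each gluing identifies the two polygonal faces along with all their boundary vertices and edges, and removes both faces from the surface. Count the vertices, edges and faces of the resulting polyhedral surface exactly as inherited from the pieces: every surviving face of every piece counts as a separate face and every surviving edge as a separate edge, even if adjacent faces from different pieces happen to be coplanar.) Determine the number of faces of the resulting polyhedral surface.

36

A heptagonal bipyramid: V=9, E=21, F=14.
Attach a square pyramid (V=5, E=8, F=5) along a 3-gon: merge 3 vertices and 3 edges, delete both glued faces → V=11, E=26, F=17.
Attach a decagonal pyramid (V=11, E=20, F=11) along a 3-gon: merge 3 vertices and 3 edges, delete both glued faces → V=19, E=43, F=26.
Attach a hexagonal bipyramid (V=8, E=18, F=12) along a 3-gon: merge 3 vertices and 3 edges, delete both glued faces → V=24, E=58, F=36.
Check: V − E + F = 24 − 58 + 36 = 2.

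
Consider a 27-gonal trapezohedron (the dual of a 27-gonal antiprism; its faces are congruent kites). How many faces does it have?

The n-trapezohedron (dual of the n-antiprism) has V = 2·27 + 2 = 56, E = 4·27 = 108, F = 2·27 = 54.

54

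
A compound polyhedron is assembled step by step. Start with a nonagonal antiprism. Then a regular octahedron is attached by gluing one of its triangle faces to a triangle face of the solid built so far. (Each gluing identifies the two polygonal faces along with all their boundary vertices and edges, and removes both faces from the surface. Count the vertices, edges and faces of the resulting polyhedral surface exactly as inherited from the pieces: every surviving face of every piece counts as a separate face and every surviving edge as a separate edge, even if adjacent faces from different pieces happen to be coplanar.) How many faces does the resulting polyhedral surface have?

26

A nonagonal antiprism: V=18, E=36, F=20.
Attach a regular octahedron (V=6, E=12, F=8) along a 3-gon: merge 3 vertices and 3 edges, delete both glued faces → V=21, E=45, F=26.
Check: V − E + F = 21 − 45 + 26 = 2.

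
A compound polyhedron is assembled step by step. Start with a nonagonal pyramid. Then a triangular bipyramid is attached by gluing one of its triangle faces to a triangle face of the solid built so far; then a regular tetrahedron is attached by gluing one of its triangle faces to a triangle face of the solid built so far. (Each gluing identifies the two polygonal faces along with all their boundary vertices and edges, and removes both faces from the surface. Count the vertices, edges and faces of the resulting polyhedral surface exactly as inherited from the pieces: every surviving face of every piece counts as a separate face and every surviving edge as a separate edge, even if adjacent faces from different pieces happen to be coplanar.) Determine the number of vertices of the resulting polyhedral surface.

A nonagonal pyramid: V=10, E=18, F=10.
Attach a triangular bipyramid (V=5, E=9, F=6) along a 3-gon: merge 3 vertices and 3 edges, delete both glued faces → V=12, E=24, F=14.
Attach a regular tetrahedron (V=4, E=6, F=4) along a 3-gon: merge 3 vertices and 3 edges, delete both glued faces → V=13, E=27, F=16.
Check: V − E + F = 13 − 27 + 16 = 2.

13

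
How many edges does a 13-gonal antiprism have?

52

An antiprism on an n-gon has two n-gon caps and 2n triangles: V = 2·13 = 26, E = 4·13 = 52, F = 2·13 + 2 = 28.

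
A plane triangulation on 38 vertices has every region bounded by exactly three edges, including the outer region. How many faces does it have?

In a plane triangulation 3F = 2E and V − E + F = 2, so F = 2V − 4 = 2·38 − 4 = 72.

72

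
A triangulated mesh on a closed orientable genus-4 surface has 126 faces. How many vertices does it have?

57

χ = 2 − 2·4 = -6, and every face is a triangle so 3F = 2E.
E = 3·126/2 = 189. Then V = -6 + E − F = -6 + 189 − 126 = 57.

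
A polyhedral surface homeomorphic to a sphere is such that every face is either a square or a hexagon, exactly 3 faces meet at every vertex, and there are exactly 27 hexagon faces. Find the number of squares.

Let x be the number of squares; then F = 27 + x.
Edge–face incidences: 2E = 6·27 + 4·x = 162 + 4x.
Every vertex has degree 3, so 3V = 2E.
Euler: V − E + F = 2 ⇒ (2E)/3 − E + (27 + x) = 2.
Multiply by 6: 2·(2E) − 3·(2E) + 6·(27 + x) = 12, i.e. 162 + 6x − (162 + 4x) = 12.
Collecting terms: 2x = 12, so x = 6.
Then 2E = 162 + 4·6 = 186, so E = 93, V = 2E/3 = 62, F = 27 + 6 = 33.

6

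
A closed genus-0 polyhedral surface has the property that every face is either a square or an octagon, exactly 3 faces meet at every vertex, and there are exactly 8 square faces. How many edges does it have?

24

Let x be the number of octagons; then F = 8 + x.
Edge–face incidences: 2E = 4·8 + 8·x = 32 + 8x.
Every vertex has degree 3, so 3V = 2E.
Euler: V − E + F = 2 ⇒ (2E)/3 − E + (8 + x) = 2.
Multiply by 6: 2·(2E) − 3·(2E) + 6·(8 + x) = 12, i.e. 48 + 6x − (32 + 8x) = 12.
Collecting terms: −2x + 16 = 12, so −2x = −4, so x = 2.
Then 2E = 32 + 8·2 = 48, so E = 24, V = 2E/3 = 16, F = 8 + 2 = 10.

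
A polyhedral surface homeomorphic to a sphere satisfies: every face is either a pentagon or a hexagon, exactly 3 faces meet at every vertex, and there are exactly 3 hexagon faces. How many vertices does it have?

Let x be the number of pentagons; then F = 3 + x.
Edge–face incidences: 2E = 6·3 + 5·x = 18 + 5x.
Every vertex has degree 3, so 3V = 2E.
Euler: V − E + F = 2 ⇒ (2E)/3 − E + (3 + x) = 2.
Multiply by 6: 2·(2E) − 3·(2E) + 6·(3 + x) = 12, i.e. 18 + 6x − (18 + 5x) = 12.
Collecting terms: x = 12.
Then 2E = 18 + 5·12 = 78, so E = 39, V = 2E/3 = 26, F = 3 + 12 = 15.

26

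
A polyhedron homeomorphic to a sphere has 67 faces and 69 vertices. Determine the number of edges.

134

Here V − E + F = 2.
E = V + F − (2) = 69 + 67 − (2) = 134.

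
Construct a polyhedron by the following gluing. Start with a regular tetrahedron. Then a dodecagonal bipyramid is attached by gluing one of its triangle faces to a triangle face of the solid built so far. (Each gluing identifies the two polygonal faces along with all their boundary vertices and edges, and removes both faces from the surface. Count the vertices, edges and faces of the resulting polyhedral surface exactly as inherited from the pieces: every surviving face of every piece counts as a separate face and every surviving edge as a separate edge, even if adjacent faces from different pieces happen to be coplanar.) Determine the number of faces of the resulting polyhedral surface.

26

A regular tetrahedron: V=4, E=6, F=4.
Attach a dodecagonal bipyramid (V=14, E=36, F=24) along a 3-gon: merge 3 vertices and 3 edges, delete both glued faces → V=15, E=39, F=26.
Check: V − E + F = 15 − 39 + 26 = 2.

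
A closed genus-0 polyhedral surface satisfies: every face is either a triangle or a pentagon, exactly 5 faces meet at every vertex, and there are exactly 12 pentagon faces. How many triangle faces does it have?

Let x be the number of triangles; then F = 12 + x.
Edge–face incidences: 2E = 5·12 + 3·x = 60 + 3x.
Every vertex has degree 5, so 5V = 2E.
Euler: V − E + F = 2 ⇒ (2E)/5 − E + (12 + x) = 2.
Multiply by 10: 2·(2E) − 5·(2E) + 10·(12 + x) = 20, i.e. 120 + 10x − 3·(60 + 3x) = 20.
Collecting terms: x − 60 = 20, so x = 80.
Then 2E = 60 + 3·80 = 300, so E = 150, V = 2E/5 = 60, F = 12 + 80 = 92.

80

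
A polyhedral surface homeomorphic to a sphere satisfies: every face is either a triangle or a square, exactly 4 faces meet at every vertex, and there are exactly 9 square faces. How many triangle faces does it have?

8

Let x be the number of triangles; then F = 9 + x.
Edge–face incidences: 2E = 4·9 + 3·x = 36 + 3x.
Every vertex has degree 4, so 4V = 2E.
Euler: V − E + F = 2 ⇒ (2E)/4 − E + (9 + x) = 2.
Multiply by 8: 2·(2E) − 4·(2E) + 8·(9 + x) = 16, i.e. 72 + 8x − 2·(36 + 3x) = 16.
Collecting terms: 2x = 16, so x = 8.
Then 2E = 36 + 3·8 = 60, so E = 30, V = 2E/4 = 15, F = 9 + 8 = 17.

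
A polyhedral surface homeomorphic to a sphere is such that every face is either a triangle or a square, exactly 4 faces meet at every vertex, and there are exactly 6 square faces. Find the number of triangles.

Let x be the number of triangles; then F = 6 + x.
Edge–face incidences: 2E = 4·6 + 3·x = 24 + 3x.
Every vertex has degree 4, so 4V = 2E.
Euler: V − E + F = 2 ⇒ (2E)/4 − E + (6 + x) = 2.
Multiply by 8: 2·(2E) − 4·(2E) + 8·(6 + x) = 16, i.e. 48 + 8x − 2·(24 + 3x) = 16.
Collecting terms: 2x = 16, so x = 8.
Then 2E = 24 + 3·8 = 48, so E = 24, V = 2E/4 = 12, F = 6 + 8 = 14.

8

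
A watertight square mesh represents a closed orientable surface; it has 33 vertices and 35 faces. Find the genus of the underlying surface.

2

Every face is a square, so 2E = 4·35 = 140, giving E = 70.
χ = V − E + F = 33 − 70 + 35 = -2.
For a closed orientable surface χ = 2 − 2g, so g = (2 − (-2))/2 = 2.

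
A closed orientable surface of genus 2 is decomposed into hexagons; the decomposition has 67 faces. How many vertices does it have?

132

χ = 2 − 2·2 = -2, and every face is a hexagon so 6F = 2E.
E = 6·67/2 = 201. Then V = -2 + E − F = -2 + 201 − 67 = 132.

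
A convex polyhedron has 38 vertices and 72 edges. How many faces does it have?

Here V − E + F = 2.
F = 2 − V + E = 2 − 38 + 72 = 36.

36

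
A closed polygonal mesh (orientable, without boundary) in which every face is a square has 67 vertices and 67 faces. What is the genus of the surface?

1

Every face is a square, so 2E = 4·67 = 268, giving E = 134.
χ = V − E + F = 67 − 134 + 67 = 0.
For a closed orientable surface χ = 2 − 2g, so g = (2 − (0))/2 = 1.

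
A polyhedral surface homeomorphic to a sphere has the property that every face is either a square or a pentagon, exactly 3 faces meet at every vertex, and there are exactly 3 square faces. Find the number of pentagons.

Let x be the number of pentagons; then F = 3 + x.
Edge–face incidences: 2E = 4·3 + 5·x = 12 + 5x.
Every vertex has degree 3, so 3V = 2E.
Euler: V − E + F = 2 ⇒ (2E)/3 − E + (3 + x) = 2.
Multiply by 6: 2·(2E) − 3·(2E) + 6·(3 + x) = 12, i.e. 18 + 6x − (12 + 5x) = 12.
Collecting terms: x + 6 = 12, so x = 6.
Then 2E = 12 + 5·6 = 42, so E = 21, V = 2E/3 = 14, F = 3 + 6 = 9.

6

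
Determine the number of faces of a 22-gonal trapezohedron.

The n-trapezohedron (dual of the n-antiprism) has V = 2·22 + 2 = 46, E = 4·22 = 88, F = 2·22 = 44.

44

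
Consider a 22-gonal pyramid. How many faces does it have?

23

A pyramid on an n-gon base has one n-gon and n triangles: V = 22 + 1 = 23, E = 2·22 = 44, F = 22 + 1 = 23.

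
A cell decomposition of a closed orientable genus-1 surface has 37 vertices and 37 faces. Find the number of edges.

For a closed orientable surface of genus 1, χ = 2 − 2·1 = 0.
E = V + F − (0) = 37 + 37 − (0) = 74.

74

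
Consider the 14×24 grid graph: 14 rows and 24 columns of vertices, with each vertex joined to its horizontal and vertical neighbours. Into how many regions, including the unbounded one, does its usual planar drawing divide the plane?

300

The grid has V = 14·24 = 336 vertices and E = 14·23 + 24·13 = 634 edges.
F = 2 − V + E = 2 − 336 + 634 = 300.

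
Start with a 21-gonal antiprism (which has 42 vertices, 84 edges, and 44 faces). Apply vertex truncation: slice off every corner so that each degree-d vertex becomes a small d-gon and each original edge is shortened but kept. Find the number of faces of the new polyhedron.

86

Truncation replaces each original edge-end by a new vertex, so V′ = 2E = 168.
Each original edge survives, and each old vertex of degree d contributes d new edges; summing degrees gives Σd = 2E, so E′ = E + 2E = 3E = 252.
Each original face survives and each original vertex becomes one new face: F′ = F + V = 86.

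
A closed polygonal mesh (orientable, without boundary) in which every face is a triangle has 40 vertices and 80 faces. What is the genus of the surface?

Every face is a triangle, so 2E = 3·80 = 240, giving E = 120.
χ = V − E + F = 40 − 120 + 80 = 0.
For a closed orientable surface χ = 2 − 2g, so g = (2 − (0))/2 = 1.

1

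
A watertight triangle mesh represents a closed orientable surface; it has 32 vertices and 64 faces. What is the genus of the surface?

1

Every face is a triangle, so 2E = 3·64 = 192, giving E = 96.
χ = V − E + F = 32 − 96 + 64 = 0.
For a closed orientable surface χ = 2 − 2g, so g = (2 − (0))/2 = 1.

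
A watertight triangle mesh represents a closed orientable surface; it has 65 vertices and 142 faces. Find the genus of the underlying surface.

Every face is a triangle, so 2E = 3·142 = 426, giving E = 213.
χ = V − E + F = 65 − 213 + 142 = -6.
For a closed orientable surface χ = 2 − 2g, so g = (2 − (-6))/2 = 4.

4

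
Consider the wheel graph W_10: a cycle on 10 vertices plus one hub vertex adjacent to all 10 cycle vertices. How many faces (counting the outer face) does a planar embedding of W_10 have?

W_10 has V = 10 + 1 = 11 vertices and E = 2·10 = 20 edges.
By Euler's formula F = 2 − V + E = 2 − 11 + 20 = 11.

11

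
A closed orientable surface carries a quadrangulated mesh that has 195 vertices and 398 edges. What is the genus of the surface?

Every face is a square and each edge borders two faces, so 4F = 2·398, giving F = 199.
χ = V − E + F = 195 − 398 + 199 = -4.
For a closed orientable surface χ = 2 − 2g, so g = (2 − (-4))/2 = 3.

3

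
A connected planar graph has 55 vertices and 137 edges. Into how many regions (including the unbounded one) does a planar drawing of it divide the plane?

Euler's formula for a connected plane graph: V − E + F = 2, so F = 2 − 55 + 137 = 84.

84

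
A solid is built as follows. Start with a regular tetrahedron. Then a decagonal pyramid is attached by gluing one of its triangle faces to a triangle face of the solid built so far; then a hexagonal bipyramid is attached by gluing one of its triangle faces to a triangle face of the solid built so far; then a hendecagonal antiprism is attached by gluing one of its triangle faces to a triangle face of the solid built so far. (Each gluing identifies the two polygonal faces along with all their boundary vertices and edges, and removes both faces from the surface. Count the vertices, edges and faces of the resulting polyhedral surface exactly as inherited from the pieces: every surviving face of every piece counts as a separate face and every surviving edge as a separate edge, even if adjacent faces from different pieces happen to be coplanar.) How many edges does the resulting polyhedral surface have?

A regular tetrahedron: V=4, E=6, F=4.
Attach a decagonal pyramid (V=11, E=20, F=11) along a 3-gon: merge 3 vertices and 3 edges, delete both glued faces → V=12, E=23, F=13.
Attach a hexagonal bipyramid (V=8, E=18, F=12) along a 3-gon: merge 3 vertices and 3 edges, delete both glued faces → V=17, E=38, F=23.
Attach a hendecagonal antiprism (V=22, E=44, F=24) along a 3-gon: merge 3 vertices and 3 edges, delete both glued faces → V=36, E=79, F=45.
Check: V − E + F = 36 − 79 + 45 = 2.

79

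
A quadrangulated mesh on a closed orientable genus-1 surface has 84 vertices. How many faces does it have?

χ = 2 − 2·1 = 0, and every face is a square so 4F = 2E.
V − E + F = 0 with E = 4F/2 gives 84 − (4/2 − 1)·F = 0, so F = 84 and E = 168.

84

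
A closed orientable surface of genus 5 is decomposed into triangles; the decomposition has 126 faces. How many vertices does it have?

55

χ = 2 − 2·5 = -8, and every face is a triangle so 3F = 2E.
E = 3·126/2 = 189. Then V = -8 + E − F = -8 + 189 − 126 = 55.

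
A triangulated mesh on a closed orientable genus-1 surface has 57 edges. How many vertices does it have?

19

χ = 2 − 2·1 = 0, and every face is a triangle so 3F = 2E.
F = 2E/3 = 38. Then V = 0 + E − F = 0 + 57 − 38 = 19.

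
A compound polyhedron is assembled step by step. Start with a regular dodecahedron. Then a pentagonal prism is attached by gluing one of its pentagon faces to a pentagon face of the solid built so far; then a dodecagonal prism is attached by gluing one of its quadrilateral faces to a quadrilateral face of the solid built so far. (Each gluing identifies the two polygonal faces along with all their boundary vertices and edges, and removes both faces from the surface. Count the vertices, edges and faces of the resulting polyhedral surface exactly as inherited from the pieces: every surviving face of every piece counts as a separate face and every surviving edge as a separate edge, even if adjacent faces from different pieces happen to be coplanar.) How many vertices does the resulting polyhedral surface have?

45

A regular dodecahedron: V=20, E=30, F=12.
Attach a pentagonal prism (V=10, E=15, F=7) along a 5-gon: merge 5 vertices and 5 edges, delete both glued faces → V=25, E=40, F=17.
Attach a dodecagonal prism (V=24, E=36, F=14) along a 4-gon: merge 4 vertices and 4 edges, delete both glued faces → V=45, E=72, F=29.
Check: V − E + F = 45 − 72 + 29 = 2.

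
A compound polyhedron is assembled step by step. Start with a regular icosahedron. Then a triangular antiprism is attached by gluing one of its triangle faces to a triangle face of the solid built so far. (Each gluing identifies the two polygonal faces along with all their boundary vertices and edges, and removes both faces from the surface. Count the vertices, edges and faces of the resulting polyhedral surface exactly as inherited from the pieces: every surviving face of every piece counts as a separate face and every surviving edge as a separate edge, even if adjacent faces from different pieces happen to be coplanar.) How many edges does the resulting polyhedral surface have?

A regular icosahedron: V=12, E=30, F=20.
Attach a triangular antiprism (V=6, E=12, F=8) along a 3-gon: merge 3 vertices and 3 edges, delete both glued faces → V=15, E=39, F=26.
Check: V − E + F = 15 − 39 + 26 = 2.

39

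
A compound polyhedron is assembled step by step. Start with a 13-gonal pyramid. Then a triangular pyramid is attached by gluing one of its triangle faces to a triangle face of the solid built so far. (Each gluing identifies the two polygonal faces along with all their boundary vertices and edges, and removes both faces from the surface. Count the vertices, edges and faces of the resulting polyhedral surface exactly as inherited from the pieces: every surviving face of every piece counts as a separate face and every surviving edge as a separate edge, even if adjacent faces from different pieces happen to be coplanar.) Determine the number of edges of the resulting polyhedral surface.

A 13-gonal pyramid: V=14, E=26, F=14.
Attach a triangular pyramid (V=4, E=6, F=4) along a 3-gon: merge 3 vertices and 3 edges, delete both glued faces → V=15, E=29, F=16.
Check: V − E + F = 15 − 29 + 16 = 2.

29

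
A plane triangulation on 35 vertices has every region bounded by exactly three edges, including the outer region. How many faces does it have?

66

In a plane triangulation 3F = 2E and V − E + F = 2, so F = 2V − 4 = 2·35 − 4 = 66.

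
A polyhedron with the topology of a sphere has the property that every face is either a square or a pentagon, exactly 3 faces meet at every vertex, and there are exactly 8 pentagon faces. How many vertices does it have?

16

Let x be the number of squares; then F = 8 + x.
Edge–face incidences: 2E = 5·8 + 4·x = 40 + 4x.
Every vertex has degree 3, so 3V = 2E.
Euler: V − E + F = 2 ⇒ (2E)/3 − E + (8 + x) = 2.
Multiply by 6: 2·(2E) − 3·(2E) + 6·(8 + x) = 12, i.e. 48 + 6x − (40 + 4x) = 12.
Collecting terms: 2x + 8 = 12, so 2x = 4, so x = 2.
Then 2E = 40 + 4·2 = 48, so E = 24, V = 2E/3 = 16, F = 8 + 2 = 10.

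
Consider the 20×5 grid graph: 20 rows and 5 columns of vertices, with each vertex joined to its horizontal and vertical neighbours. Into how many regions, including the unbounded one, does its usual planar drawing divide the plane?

The grid has V = 20·5 = 100 vertices and E = 20·4 + 5·19 = 175 edges.
F = 2 − V + E = 2 − 100 + 175 = 77.

77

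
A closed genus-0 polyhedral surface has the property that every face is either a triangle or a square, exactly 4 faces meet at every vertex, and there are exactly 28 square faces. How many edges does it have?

Let x be the number of triangles; then F = 28 + x.
Edge–face incidences: 2E = 4·28 + 3·x = 112 + 3x.
Every vertex has degree 4, so 4V = 2E.
Euler: V − E + F = 2 ⇒ (2E)/4 − E + (28 + x) = 2.
Multiply by 8: 2·(2E) − 4·(2E) + 8·(28 + x) = 16, i.e. 224 + 8x − 2·(112 + 3x) = 16.
Collecting terms: 2x = 16, so x = 8.
Then 2E = 112 + 3·8 = 136, so E = 68, V = 2E/4 = 34, F = 28 + 8 = 36.

68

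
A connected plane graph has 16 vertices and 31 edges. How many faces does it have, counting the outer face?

17

Euler's formula for a connected plane graph: V − E + F = 2, so F = 2 − 16 + 31 = 17.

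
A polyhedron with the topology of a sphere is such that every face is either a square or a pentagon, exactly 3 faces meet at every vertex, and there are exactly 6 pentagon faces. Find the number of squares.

3

Let x be the number of squares; then F = 6 + x.
Edge–face incidences: 2E = 5·6 + 4·x = 30 + 4x.
Every vertex has degree 3, so 3V = 2E.
Euler: V − E + F = 2 ⇒ (2E)/3 − E + (6 + x) = 2.
Multiply by 6: 2·(2E) − 3·(2E) + 6·(6 + x) = 12, i.e. 36 + 6x − (30 + 4x) = 12.
Collecting terms: 2x + 6 = 12, so 2x = 6, so x = 3.
Then 2E = 30 + 4·3 = 42, so E = 21, V = 2E/3 = 14, F = 6 + 3 = 9.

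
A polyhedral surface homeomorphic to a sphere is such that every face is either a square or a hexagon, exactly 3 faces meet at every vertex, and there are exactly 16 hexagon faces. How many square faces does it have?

6

Let x be the number of squares; then F = 16 + x.
Edge–face incidences: 2E = 6·16 + 4·x = 96 + 4x.
Every vertex has degree 3, so 3V = 2E.
Euler: V − E + F = 2 ⇒ (2E)/3 − E + (16 + x) = 2.
Multiply by 6: 2·(2E) − 3·(2E) + 6·(16 + x) = 12, i.e. 96 + 6x − (96 + 4x) = 12.
Collecting terms: 2x = 12, so x = 6.
Then 2E = 96 + 4·6 = 120, so E = 60, V = 2E/3 = 40, F = 16 + 6 = 22.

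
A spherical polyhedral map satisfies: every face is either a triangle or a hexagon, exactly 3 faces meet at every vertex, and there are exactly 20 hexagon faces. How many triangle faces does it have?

4

Let x be the number of triangles; then F = 20 + x.
Edge–face incidences: 2E = 6·20 + 3·x = 120 + 3x.
Every vertex has degree 3, so 3V = 2E.
Euler: V − E + F = 2 ⇒ (2E)/3 − E + (20 + x) = 2.
Multiply by 6: 2·(2E) − 3·(2E) + 6·(20 + x) = 12, i.e. 120 + 6x − (120 + 3x) = 12.
Collecting terms: 3x = 12, so x = 4.
Then 2E = 120 + 3·4 = 132, so E = 66, V = 2E/3 = 44, F = 20 + 4 = 24.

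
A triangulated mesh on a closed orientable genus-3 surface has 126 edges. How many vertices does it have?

38

χ = 2 − 2·3 = -4, and every face is a triangle so 3F = 2E.
F = 2E/3 = 84. Then V = -4 + E − F = -4 + 126 − 84 = 38.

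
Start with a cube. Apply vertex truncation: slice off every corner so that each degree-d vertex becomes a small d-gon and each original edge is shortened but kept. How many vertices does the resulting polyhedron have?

The base solid has V = 8, E = 12, F = 6.
Truncation replaces each original edge-end by a new vertex, so V′ = 2E = 24.
Each original edge survives, and each old vertex of degree d contributes d new edges; summing degrees gives Σd = 2E, so E′ = E + 2E = 3E = 36.
Each original face survives and each original vertex becomes one new face: F′ = F + V = 14.

24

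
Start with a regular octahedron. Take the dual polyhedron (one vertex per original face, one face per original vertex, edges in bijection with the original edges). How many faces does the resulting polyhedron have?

6

The base solid has V = 6, E = 12, F = 8.
The dual swaps V and F and preserves E: V′ = F = 8, E′ = E = 12, F′ = V = 6.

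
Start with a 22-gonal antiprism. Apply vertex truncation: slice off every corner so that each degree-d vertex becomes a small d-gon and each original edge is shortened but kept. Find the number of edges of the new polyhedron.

264

The base solid has V = 44, E = 88, F = 46.
Truncation replaces each original edge-end by a new vertex, so V′ = 2E = 176.
Each original edge survives, and each old vertex of degree d contributes d new edges; summing degrees gives Σd = 2E, so E′ = E + 2E = 3E = 264.
Each original face survives and each original vertex becomes one new face: F′ = F + V = 90.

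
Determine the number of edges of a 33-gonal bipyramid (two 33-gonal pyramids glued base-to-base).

99

A bipyramid over an n-gon has 2n triangular faces and n + 2 vertices: V = 33 + 2 = 35, E = 3·33 = 99, F = 2·33 = 66.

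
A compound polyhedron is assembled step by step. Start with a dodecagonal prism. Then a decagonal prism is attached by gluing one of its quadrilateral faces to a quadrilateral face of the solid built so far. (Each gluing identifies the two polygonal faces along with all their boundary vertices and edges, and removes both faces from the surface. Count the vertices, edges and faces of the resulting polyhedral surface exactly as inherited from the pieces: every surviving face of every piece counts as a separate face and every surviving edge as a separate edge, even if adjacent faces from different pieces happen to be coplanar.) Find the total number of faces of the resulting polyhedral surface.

A dodecagonal prism: V=24, E=36, F=14.
Attach a decagonal prism (V=20, E=30, F=12) along a 4-gon: merge 4 vertices and 4 edges, delete both glued faces → V=40, E=62, F=24.
Check: V − E + F = 40 − 62 + 24 = 2.

24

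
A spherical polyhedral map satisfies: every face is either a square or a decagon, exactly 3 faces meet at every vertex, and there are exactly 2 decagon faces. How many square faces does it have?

Let x be the number of squares; then F = 2 + x.
Edge–face incidences: 2E = 10·2 + 4·x = 20 + 4x.
Every vertex has degree 3, so 3V = 2E.
Euler: V − E + F = 2 ⇒ (2E)/3 − E + (2 + x) = 2.
Multiply by 6: 2·(2E) − 3·(2E) + 6·(2 + x) = 12, i.e. 12 + 6x − (20 + 4x) = 12.
Collecting terms: 2x − 8 = 12, so 2x = 20, so x = 10.
Then 2E = 20 + 4·10 = 60, so E = 30, V = 2E/3 = 20, F = 2 + 10 = 12.

10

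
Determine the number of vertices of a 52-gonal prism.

104

A prism on an n-gon has two n-gon bases and n rectangular sides: V = 2·52 = 104, E = 3·52 = 156, F = 52 + 2 = 54.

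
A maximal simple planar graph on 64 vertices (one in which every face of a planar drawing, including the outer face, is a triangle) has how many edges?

186

In a plane triangulation 3F = 2E and V − E + F = 2, so E = 3V − 6 = 3·64 − 6 = 186.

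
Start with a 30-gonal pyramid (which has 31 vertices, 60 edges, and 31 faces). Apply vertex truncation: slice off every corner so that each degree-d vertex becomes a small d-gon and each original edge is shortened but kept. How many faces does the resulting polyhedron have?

62

Truncation replaces each original edge-end by a new vertex, so V′ = 2E = 120.
Each original edge survives, and each old vertex of degree d contributes d new edges; summing degrees gives Σd = 2E, so E′ = E + 2E = 3E = 180.
Each original face survives and each original vertex becomes one new face: F′ = F + V = 62.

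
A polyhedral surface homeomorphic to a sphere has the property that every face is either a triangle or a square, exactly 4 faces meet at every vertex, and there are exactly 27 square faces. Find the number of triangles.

8

Let x be the number of triangles; then F = 27 + x.
Edge–face incidences: 2E = 4·27 + 3·x = 108 + 3x.
Every vertex has degree 4, so 4V = 2E.
Euler: V − E + F = 2 ⇒ (2E)/4 − E + (27 + x) = 2.
Multiply by 8: 2·(2E) − 4·(2E) + 8·(27 + x) = 16, i.e. 216 + 8x − 2·(108 + 3x) = 16.
Collecting terms: 2x = 16, so x = 8.
Then 2E = 108 + 3·8 = 132, so E = 66, V = 2E/4 = 33, F = 27 + 8 = 35.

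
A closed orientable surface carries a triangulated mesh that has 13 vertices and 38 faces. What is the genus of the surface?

4

Every face is a triangle, so 2E = 3·38 = 114, giving E = 57.
χ = V − E + F = 13 − 57 + 38 = -6.
For a closed orientable surface χ = 2 − 2g, so g = (2 − (-6))/2 = 4.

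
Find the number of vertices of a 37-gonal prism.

74

A prism on an n-gon has two n-gon bases and n rectangular sides: V = 2·37 = 74, E = 3·37 = 111, F = 37 + 2 = 39.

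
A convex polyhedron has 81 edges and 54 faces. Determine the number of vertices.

29

Here V − E + F = 2.
V = 2 + E − F = 2 + 81 − 54 = 29.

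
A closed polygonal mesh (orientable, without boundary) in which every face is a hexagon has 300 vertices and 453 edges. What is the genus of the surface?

2

Every face is a hexagon and each edge borders two faces, so 6F = 2·453, giving F = 151.
χ = V − E + F = 300 − 453 + 151 = -2.
For a closed orientable surface χ = 2 − 2g, so g = (2 − (-2))/2 = 2.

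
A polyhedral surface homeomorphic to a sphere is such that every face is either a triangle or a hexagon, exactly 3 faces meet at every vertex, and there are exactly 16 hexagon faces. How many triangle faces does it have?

Let x be the number of triangles; then F = 16 + x.
Edge–face incidences: 2E = 6·16 + 3·x = 96 + 3x.
Every vertex has degree 3, so 3V = 2E.
Euler: V − E + F = 2 ⇒ (2E)/3 − E + (16 + x) = 2.
Multiply by 6: 2·(2E) − 3·(2E) + 6·(16 + x) = 12, i.e. 96 + 6x − (96 + 3x) = 12.
Collecting terms: 3x = 12, so x = 4.
Then 2E = 96 + 3·4 = 108, so E = 54, V = 2E/3 = 36, F = 16 + 4 = 20.

4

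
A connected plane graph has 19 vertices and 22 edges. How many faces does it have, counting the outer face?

5

Euler's formula for a connected plane graph: V − E + F = 2, so F = 2 − 19 + 22 = 5.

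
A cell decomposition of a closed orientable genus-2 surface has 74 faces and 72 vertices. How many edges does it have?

For a closed orientable surface of genus 2, χ = 2 − 2·2 = -2.
E = V + F − (-2) = 72 + 74 − (-2) = 148.

148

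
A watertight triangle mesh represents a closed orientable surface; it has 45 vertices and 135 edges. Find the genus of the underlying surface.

Every face is a triangle and each edge borders two faces, so 3F = 2·135, giving F = 90.
χ = V − E + F = 45 − 135 + 90 = 0.
For a closed orientable surface χ = 2 − 2g, so g = (2 − (0))/2 = 1.

1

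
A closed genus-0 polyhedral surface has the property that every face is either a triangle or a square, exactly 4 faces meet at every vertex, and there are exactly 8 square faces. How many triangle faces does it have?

8

Let x be the number of triangles; then F = 8 + x.
Edge–face incidences: 2E = 4·8 + 3·x = 32 + 3x.
Every vertex has degree 4, so 4V = 2E.
Euler: V − E + F = 2 ⇒ (2E)/4 − E + (8 + x) = 2.
Multiply by 8: 2·(2E) − 4·(2E) + 8·(8 + x) = 16, i.e. 64 + 8x − 2·(32 + 3x) = 16.
Collecting terms: 2x = 16, so x = 8.
Then 2E = 32 + 3·8 = 56, so E = 28, V = 2E/4 = 14, F = 8 + 8 = 16.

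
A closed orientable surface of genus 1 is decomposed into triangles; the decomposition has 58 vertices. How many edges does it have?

χ = 2 − 2·1 = 0, and every face is a triangle so 3F = 2E.
V − E + F = 0 with E = 3F/2 gives 58 − (3/2 − 1)·F = 0, so F = 116 and E = 174.

174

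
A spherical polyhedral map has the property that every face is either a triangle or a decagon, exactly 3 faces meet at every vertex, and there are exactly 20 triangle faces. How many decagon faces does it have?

12

Let x be the number of decagons; then F = 20 + x.
Edge–face incidences: 2E = 3·20 + 10·x = 60 + 10x.
Every vertex has degree 3, so 3V = 2E.
Euler: V − E + F = 2 ⇒ (2E)/3 − E + (20 + x) = 2.
Multiply by 6: 2·(2E) − 3·(2E) + 6·(20 + x) = 12, i.e. 120 + 6x − (60 + 10x) = 12.
Collecting terms: −4x + 60 = 12, so −4x = −48, so x = 12.
Then 2E = 60 + 10·12 = 180, so E = 90, V = 2E/3 = 60, F = 20 + 12 = 32.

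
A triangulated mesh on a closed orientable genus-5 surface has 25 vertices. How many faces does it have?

χ = 2 − 2·5 = -8, and every face is a triangle so 3F = 2E.
V − E + F = -8 with E = 3F/2 gives 25 − (3/2 − 1)·F = -8, so F = 66 and E = 99.

66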